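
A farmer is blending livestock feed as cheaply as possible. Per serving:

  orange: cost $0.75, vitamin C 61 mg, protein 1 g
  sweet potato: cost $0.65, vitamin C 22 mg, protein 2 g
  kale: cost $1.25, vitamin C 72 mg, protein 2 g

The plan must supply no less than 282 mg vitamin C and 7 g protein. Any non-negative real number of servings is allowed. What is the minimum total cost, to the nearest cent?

$4.02

For a min-cost LP with two ≥-constraints, a basic feasible solution has at most two positive variables.
orange only: max(282/61, 7/1) = 7 servings → $5.25.
sweet potato only: max(282/22, 7/2) = 12.82 servings → $8.33.
kale only: max(282/72, 7/2) = 3.917 servings → $4.90.
orange + sweet potato with both tight: 4.1 servings and 1.45 servings → $4.02.
orange + kale with both tight: 1.2 servings and 2.9 servings → $4.53.
sweet potato + kale with both targets exact would need a negative amount; discard.
So the least-cost plan costs $4.02.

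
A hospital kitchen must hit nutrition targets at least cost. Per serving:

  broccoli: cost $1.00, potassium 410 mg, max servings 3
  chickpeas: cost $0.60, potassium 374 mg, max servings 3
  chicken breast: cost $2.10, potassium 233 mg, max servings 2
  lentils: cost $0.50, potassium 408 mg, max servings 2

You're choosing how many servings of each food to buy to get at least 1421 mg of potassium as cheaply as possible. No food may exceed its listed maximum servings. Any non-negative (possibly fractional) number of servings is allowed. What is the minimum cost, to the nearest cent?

Cost per mg of potassium: lentils $0.0012, chickpeas $0.0016, broccoli $0.0024, chicken breast $0.0090.
Take 2 servings of lentils: +816.0 mg potassium for $1.00 (total $1.00, still need 605.0 mg).
Take 1.618 servings of chickpeas: +605.0 mg potassium for $0.97 (total $1.97, still need 0.0 mg).
Greedy by cheapest-per-mg is optimal for a single linear constraint, so the minimum cost is $1.97.

$1.97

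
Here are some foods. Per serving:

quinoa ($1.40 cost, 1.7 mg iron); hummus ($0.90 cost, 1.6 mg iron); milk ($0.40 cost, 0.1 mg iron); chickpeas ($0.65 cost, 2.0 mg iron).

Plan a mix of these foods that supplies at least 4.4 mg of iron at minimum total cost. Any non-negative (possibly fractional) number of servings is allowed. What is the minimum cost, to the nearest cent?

$1.43

Cost per mg of iron: chickpeas $0.3250, hummus $0.5625, quinoa $0.8235, milk $4.0000.
With no serving limits, use only chickpeas: 4.4 mg / 2.0 mg = 2.2 servings × $0.65 = $1.43.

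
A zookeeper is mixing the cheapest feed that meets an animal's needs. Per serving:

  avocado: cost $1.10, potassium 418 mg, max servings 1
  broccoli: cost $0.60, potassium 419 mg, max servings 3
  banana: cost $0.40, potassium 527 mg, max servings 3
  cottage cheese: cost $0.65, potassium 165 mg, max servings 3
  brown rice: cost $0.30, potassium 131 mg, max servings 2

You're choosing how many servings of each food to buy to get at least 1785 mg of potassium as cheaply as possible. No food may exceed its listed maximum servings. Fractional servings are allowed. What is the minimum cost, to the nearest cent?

Cost per mg of potassium: banana $0.0008, broccoli $0.0014, brown rice $0.0023, avocado $0.0026, cottage cheese $0.0039.
Take 3 servings of banana: +1581.0 mg potassium for $1.20 (total $1.20, still need 204.0 mg).
Take 0.4869 servings of broccoli: +204.0 mg potassium for $0.29 (total $1.49, still need 0.0 mg).
Greedy by cheapest-per-mg is optimal for a single linear constraint, so the minimum cost is $1.49.

$1.49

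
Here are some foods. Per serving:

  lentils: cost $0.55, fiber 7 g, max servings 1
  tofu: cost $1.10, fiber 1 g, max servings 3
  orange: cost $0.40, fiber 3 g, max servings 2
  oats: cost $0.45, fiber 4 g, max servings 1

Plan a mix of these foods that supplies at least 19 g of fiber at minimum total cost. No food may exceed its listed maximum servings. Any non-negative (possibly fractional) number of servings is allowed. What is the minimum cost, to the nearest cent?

Cost per g of fiber: lentils $0.0786, oats $0.1125, orange $0.1333, tofu $1.1000.
Take 1 serving of lentils: +7.0 g fiber for $0.55 (total $0.55, still need 12.0 g).
Take 1 serving of oats: +4.0 g fiber for $0.45 (total $1.00, still need 8.0 g).
Take 2 servings of orange: +6.0 g fiber for $0.80 (total $1.80, still need 2.0 g).
Take 2 servings of tofu: +2.0 g fiber for $2.20 (total $4.00, still need 0.0 g).
Greedy by cheapest-per-g is optimal for a single linear constraint, so the minimum cost is $4.00.

$4.00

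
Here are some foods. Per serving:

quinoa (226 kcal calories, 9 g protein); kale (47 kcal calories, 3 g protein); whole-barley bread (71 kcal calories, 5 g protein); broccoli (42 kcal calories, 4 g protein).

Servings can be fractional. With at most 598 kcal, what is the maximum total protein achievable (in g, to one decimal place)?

57.0 g

Protein per kcal: broccoli 0.09524, whole-barley bread 0.07042, kale 0.06383, quinoa 0.03982.
With no serving limits, spend the whole calories allowance on broccoli: 598 kcal / 42 kcal × 4 g = 57.0 g.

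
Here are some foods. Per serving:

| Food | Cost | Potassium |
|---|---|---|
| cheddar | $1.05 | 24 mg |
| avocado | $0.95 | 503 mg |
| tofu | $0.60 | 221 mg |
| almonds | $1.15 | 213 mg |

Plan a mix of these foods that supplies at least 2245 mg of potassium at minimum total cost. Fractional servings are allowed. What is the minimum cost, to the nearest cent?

$4.24

Cost per mg of potassium: avocado $0.0019, tofu $0.0027, almonds $0.0054, cheddar $0.0437.
With no serving limits, use only avocado: 2245 mg / 503 mg = 4.463 servings × $0.95 = $4.24.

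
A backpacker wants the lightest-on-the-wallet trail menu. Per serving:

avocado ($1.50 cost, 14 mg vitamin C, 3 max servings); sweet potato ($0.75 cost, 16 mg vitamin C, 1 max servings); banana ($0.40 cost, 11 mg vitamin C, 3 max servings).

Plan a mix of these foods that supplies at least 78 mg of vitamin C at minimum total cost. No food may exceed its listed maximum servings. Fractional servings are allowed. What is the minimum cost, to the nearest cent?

$5.06

Cost per mg of vitamin C: banana $0.0364, sweet potato $0.0469, avocado $0.1071.
Take 3 servings of banana: +33.0 mg vitamin C for $1.20 (total $1.20, still need 45.0 mg).
Take 1 serving of sweet potato: +16.0 mg vitamin C for $0.75 (total $1.95, still need 29.0 mg).
Take 2.071 servings of avocado: +29.0 mg vitamin C for $3.11 (total $5.06, still need 0.0 mg).
Filling from the cheapest source first is optimal under one linear minimum: $5.06.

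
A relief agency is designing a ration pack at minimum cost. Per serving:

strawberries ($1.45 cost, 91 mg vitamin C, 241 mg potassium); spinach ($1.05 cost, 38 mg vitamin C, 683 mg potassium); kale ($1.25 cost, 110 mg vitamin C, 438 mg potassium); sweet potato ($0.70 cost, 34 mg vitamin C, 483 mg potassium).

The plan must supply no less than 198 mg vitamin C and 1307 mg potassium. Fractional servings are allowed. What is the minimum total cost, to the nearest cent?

$2.72

A basic optimal solution has at most two foods positive. Try each food alone and each pair with both targets met exactly.
strawberries only: max(198/91, 1307/241) = 5.423 servings → $7.86.
spinach only: max(198/38, 1307/683) = 5.211 servings → $5.47.
kale only: max(198/110, 1307/438) = 2.984 servings → $3.73.
sweet potato only: max(198/34, 1307/483) = 5.824 servings → $4.08.
strawberries + spinach with both tight: 1.615 servings and 1.344 servings → $3.75.
strawberries + kale: the both-tight solution has a negative serving — not a feasible corner.
strawberries + sweet potato with both tight: 1.432 servings and 1.992 servings → $3.47.
spinach + kale with both tight: 0.9754 servings and 1.463 servings → $2.85.
spinach + sweet potato: intersection lies outside the first quadrant.
kale + sweet potato with both tight: 1.339 servings and 1.492 servings → $2.72.
So the least-cost plan costs $2.72.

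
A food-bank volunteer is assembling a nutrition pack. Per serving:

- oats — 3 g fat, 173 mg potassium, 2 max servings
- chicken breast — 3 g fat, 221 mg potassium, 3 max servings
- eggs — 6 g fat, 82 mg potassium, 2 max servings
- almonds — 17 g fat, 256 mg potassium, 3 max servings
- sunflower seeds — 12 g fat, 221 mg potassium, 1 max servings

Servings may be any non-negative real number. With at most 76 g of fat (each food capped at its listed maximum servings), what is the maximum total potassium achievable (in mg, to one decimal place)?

Potassium per g fat: chicken breast 73.67, oats 57.67, sunflower seeds 18.42, almonds 15.06, eggs 13.67.
Take 3 servings of chicken breast: uses 9 g fat, +663.0 mg potassium (running total 663.0 mg).
Take 2 servings of oats: uses 6 g fat, +346.0 mg potassium (running total 1009.0 mg).
Take 1 serving of sunflower seeds: uses 12 g fat, +221.0 mg potassium (running total 1230.0 mg).
Take 2.882 servings of almonds: uses 49 g fat, +737.9 mg potassium (running total 1967.9 mg).
Filling greedily by potassium-per-g fat is optimal for one linear limit, giving 1967.9 mg.

1967.9 mg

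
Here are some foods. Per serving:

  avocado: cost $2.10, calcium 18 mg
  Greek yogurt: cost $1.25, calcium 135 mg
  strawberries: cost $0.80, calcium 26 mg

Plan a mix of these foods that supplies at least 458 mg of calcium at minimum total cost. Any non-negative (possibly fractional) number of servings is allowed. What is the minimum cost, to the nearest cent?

$4.24

Cost per mg of calcium: Greek yogurt $0.0093, strawberries $0.0308, avocado $0.1167.
With no serving limits, use only Greek yogurt: 458 mg / 135 mg = 3.393 servings × $1.25 = $4.24.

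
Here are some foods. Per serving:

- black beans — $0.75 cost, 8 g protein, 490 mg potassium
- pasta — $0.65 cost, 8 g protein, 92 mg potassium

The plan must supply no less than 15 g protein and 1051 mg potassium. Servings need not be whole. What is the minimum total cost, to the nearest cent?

$1.61

With two linear requirements the optimum uses one or two foods; enumerate the corners.
black beans only: max(15/8, 1051/490) = 2.145 servings → $1.61.
pasta only: max(15/8, 1051/92) = 11.42 servings → $7.43.
black beans + pasta with both targets exact would need a negative amount; discard.
So the least-cost plan costs $1.61.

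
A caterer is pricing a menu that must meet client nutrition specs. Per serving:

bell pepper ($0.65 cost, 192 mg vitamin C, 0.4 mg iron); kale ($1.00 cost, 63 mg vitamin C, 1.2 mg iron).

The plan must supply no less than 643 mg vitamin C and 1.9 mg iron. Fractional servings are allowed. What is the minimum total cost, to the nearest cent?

A basic optimal solution has at most two foods positive. Try each food alone and each pair with both targets met exactly.
bell pepper only: max(643/192, 1.9/0.4) = 4.75 servings → $3.09.
kale only: max(643/63, 1.9/1.2) = 10.21 servings → $10.21.
bell pepper + kale with both tight: 3.177 servings and 0.5244 servings → $2.59.
Cheapest feasible corner: $2.59.

$2.59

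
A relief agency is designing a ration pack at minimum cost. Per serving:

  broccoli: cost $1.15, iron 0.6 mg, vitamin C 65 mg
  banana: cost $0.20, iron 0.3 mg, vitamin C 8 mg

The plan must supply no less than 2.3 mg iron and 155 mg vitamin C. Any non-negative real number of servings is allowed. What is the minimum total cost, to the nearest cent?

$2.97

broccoli only: max(2.3/0.6, 155/65) = 3.833 servings → $4.41.
banana only: max(2.3/0.3, 155/8) = 19.38 servings → $3.88.
broccoli + banana with both tight: 1.912 servings and 3.844 servings → $2.97.
Cheapest feasible corner: $2.97.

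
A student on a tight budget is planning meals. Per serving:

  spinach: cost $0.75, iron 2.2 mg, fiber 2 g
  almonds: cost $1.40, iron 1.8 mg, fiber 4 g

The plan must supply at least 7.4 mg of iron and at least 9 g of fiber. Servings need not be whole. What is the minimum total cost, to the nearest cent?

An LP optimum is at a vertex; with two nutrient constraints at most two foods are used. Check each candidate.
spinach only: max(7.4/2.2, 9/2) = 4.5 servings → $3.38.
almonds only: max(7.4/1.8, 9/4) = 4.111 servings → $5.76.
spinach + almonds with both tight: 2.577 servings and 0.9615 servings → $3.28.
The minimum over all feasible corners is $3.28.

$3.28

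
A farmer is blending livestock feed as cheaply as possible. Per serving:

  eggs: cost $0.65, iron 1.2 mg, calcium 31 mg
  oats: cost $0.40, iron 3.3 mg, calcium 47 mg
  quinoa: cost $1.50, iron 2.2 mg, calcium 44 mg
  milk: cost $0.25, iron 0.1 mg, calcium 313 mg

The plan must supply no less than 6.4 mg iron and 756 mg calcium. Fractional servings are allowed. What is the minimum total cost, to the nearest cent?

$1.28

With two linear requirements the optimum uses one or two foods; enumerate the corners.
eggs only: max(6.4/1.2, 756/31) = 24.39 servings → $15.85.
oats only: max(6.4/3.3, 756/47) = 16.09 servings → $6.43.
quinoa only: max(6.4/2.2, 756/44) = 17.18 servings → $25.77.
milk only: max(6.4/0.1, 756/313) = 64 servings → $16.00.
eggs + oats with both targets exact would need a negative amount; discard.
eggs + quinoa with both targets exact would need a negative amount; discard.
eggs + milk with both tight: 5.175 servings and 1.903 servings → $3.84.
oats + quinoa: the both-tight solution has a negative serving — not a feasible corner.
oats + milk with both tight: 1.875 servings and 2.134 servings → $1.28.
quinoa + milk with both tight: 2.817 servings and 2.019 servings → $4.73.
Cheapest feasible corner: $1.28.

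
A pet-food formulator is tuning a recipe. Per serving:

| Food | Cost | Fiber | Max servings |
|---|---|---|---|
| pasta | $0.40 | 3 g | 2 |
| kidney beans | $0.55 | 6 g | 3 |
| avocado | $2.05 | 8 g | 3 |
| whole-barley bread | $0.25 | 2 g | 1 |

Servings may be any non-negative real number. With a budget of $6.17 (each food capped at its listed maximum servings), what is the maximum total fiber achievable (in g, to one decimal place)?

39.5 g

Fiber per dollar: kidney beans 10.91, whole-barley bread 8, pasta 7.5, avocado 3.902.
Take 3 servings of kidney beans: spends $1.65, +18.0 g fiber (running total 18.0 g).
Take 1 serving of whole-barley bread: spends $0.25, +2.0 g fiber (running total 20.0 g).
Take 2 servings of pasta: spends $0.80, +6.0 g fiber (running total 26.0 g).
Take 1.693 servings of avocado: spends $3.47, +13.5 g fiber (running total 39.5 g).
Filling greedily by fiber-per-dollar is optimal for one linear limit, giving 39.5 g.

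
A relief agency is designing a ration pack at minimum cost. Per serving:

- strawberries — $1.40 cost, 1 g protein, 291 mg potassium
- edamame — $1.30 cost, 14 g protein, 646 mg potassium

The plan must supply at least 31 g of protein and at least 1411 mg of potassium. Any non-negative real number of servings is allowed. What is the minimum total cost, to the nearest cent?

The cheapest plan sits at a corner of the feasible region — with two constraints it uses at most two foods.
strawberries only: max(31/1, 1411/291) = 31 servings → $43.40.
edamame only: max(31/14, 1411/646) = 2.214 servings → $2.88.
strawberries + edamame with both targets exact would need a negative amount; discard.
The minimum over all feasible corners is $2.88.

$2.88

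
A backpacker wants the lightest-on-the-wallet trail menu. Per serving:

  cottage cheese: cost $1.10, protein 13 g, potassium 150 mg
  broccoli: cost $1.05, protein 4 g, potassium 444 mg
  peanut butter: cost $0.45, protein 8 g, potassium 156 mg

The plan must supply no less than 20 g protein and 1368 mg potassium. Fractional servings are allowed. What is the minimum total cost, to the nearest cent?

$3.33

cottage cheese only: max(20/13, 1368/150) = 9.12 servings → $10.03.
broccoli only: max(20/4, 1368/444) = 5 servings → $5.25.
peanut butter only: max(20/8, 1368/156) = 8.769 servings → $3.95.
cottage cheese + broccoli with both tight: 0.6589 servings and 2.858 servings → $3.73.
cottage cheese + peanut butter: the both-tight solution has a negative serving — not a feasible corner.
broccoli + peanut butter with both tight: 2.672 servings and 1.164 servings → $3.33.
The minimum over all feasible corners is $3.33.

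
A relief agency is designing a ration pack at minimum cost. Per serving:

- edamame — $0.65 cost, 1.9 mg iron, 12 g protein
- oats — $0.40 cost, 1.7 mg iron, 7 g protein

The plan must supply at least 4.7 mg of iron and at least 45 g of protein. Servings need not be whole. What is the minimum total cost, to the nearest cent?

With two linear requirements the optimum uses one or two foods; enumerate the corners.
edamame only: max(4.7/1.9, 45/12) = 3.75 servings → $2.44.
oats only: max(4.7/1.7, 45/7) = 6.429 servings → $2.57.
edamame + oats with both targets exact would need a negative amount; discard.
So the least-cost plan costs $2.44.

$2.44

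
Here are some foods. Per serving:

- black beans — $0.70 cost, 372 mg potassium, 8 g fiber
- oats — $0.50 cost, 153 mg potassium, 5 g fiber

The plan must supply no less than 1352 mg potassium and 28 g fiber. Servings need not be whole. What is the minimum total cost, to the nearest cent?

$2.54

A basic optimal solution has at most two foods positive. Try each food alone and each pair with both targets met exactly.
black beans only: max(1352/372, 28/8) = 3.634 servings → $2.54.
oats only: max(1352/153, 28/5) = 8.837 servings → $4.42.
black beans + oats with both targets exact would need a negative amount; discard.
The minimum over all feasible corners is $2.54.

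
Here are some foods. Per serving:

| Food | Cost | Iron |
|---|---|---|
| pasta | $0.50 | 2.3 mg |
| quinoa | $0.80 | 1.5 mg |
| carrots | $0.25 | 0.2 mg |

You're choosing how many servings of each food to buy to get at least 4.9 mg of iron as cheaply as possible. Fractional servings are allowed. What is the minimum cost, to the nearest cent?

$1.07

Cost per mg of iron: pasta $0.2174, quinoa $0.5333, carrots $1.2500.
With no serving limits, use only pasta: 4.9 mg / 2.3 mg = 2.13 servings × $0.50 = $1.07.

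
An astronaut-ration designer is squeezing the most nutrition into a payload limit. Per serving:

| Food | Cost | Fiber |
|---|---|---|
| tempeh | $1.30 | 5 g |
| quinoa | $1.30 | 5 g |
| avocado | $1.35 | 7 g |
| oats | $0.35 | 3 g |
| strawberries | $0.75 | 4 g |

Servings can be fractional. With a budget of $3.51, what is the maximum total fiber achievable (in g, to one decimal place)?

30.1 g

Fiber per dollar: oats 8.571, strawberries 5.333, avocado 5.185, tempeh 3.846, quinoa 3.846.
With no serving limits, spend the whole cost allowance on oats: $3.51 / $0.35 × 3 g = 30.1 g.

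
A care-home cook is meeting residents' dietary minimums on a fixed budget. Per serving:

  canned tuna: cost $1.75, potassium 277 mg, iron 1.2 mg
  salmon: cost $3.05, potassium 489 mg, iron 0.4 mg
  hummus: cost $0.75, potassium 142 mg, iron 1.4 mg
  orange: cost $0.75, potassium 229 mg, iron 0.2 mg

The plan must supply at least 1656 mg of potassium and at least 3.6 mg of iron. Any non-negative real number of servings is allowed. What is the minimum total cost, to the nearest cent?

$5.90

Compare the cost at each extreme point of the feasible region.
canned tuna only: max(1656/277, 3.6/1.2) = 5.978 servings → $10.46.
salmon only: max(1656/489, 3.6/0.4) = 9 servings → $27.45.
hummus only: max(1656/142, 3.6/1.4) = 11.66 servings → $8.75.
orange only: max(1656/229, 3.6/0.2) = 18 servings → $13.50.
canned tuna + salmon with both tight: 2.307 servings and 2.08 servings → $10.38.
canned tuna + hummus: intersection lies outside the first quadrant.
canned tuna + orange with both tight: 2.248 servings and 4.512 servings → $7.32.
salmon + hummus with both tight: 2.879 servings and 1.749 servings → $10.09.
salmon + orange with both targets exact would need a negative amount; discard.
hummus + orange with both tight: 1.688 servings and 6.185 servings → $5.90.
The minimum over all feasible corners is $5.90.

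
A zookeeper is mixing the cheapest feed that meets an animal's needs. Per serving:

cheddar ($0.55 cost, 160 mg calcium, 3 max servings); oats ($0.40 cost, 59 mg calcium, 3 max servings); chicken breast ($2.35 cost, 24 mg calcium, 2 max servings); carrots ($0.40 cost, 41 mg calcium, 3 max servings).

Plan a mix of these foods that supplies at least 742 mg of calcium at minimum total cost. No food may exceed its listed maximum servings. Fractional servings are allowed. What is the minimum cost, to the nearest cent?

Cost per mg of calcium: cheddar $0.0034, oats $0.0068, carrots $0.0098, chicken breast $0.0979.
Take 3 servings of cheddar: +480.0 mg calcium for $1.65 (total $1.65, still need 262.0 mg).
Take 3 servings of oats: +177.0 mg calcium for $1.20 (total $2.85, still need 85.0 mg).
Take 2.073 servings of carrots: +85.0 mg calcium for $0.83 (total $3.68, still need 0.0 mg).
Greedy by cheapest-per-mg is optimal for a single linear constraint, so the minimum cost is $3.68.

$3.68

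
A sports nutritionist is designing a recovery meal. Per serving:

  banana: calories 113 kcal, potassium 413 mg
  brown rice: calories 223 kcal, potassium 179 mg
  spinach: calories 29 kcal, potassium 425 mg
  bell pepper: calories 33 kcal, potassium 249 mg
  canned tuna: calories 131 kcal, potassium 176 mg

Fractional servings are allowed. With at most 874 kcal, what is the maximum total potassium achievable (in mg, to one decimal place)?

12808.6 mg

Potassium per kcal: spinach 14.66, bell pepper 7.545, banana 3.655, canned tuna 1.344, brown rice 0.8027.
With no serving limits, spend the whole calories allowance on spinach: 874 kcal / 29 kcal × 425 mg = 12808.6 mg.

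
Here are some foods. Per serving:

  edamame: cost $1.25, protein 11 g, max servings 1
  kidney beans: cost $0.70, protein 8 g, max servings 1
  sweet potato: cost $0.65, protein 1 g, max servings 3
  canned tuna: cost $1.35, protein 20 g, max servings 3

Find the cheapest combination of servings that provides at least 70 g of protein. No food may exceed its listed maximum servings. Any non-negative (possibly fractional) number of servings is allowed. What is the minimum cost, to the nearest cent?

Cost per g of protein: canned tuna $0.0675, kidney beans $0.0875, edamame $0.1136, sweet potato $0.6500.
Take 3 servings of canned tuna: +60.0 g protein for $4.05 (total $4.05, still need 10.0 g).
Take 1 serving of kidney beans: +8.0 g protein for $0.70 (total $4.75, still need 2.0 g).
Take 0.1818 servings of edamame: +2.0 g protein for $0.23 (total $4.98, still need 0.0 g).
Filling from the cheapest source first is optimal under one linear minimum: $4.98.

$4.98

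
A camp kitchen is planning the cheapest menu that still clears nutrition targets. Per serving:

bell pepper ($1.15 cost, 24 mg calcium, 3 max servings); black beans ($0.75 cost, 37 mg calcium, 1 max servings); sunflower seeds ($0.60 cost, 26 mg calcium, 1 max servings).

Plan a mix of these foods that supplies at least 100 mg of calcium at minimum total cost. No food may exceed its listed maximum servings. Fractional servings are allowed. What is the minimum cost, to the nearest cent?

$3.12

Cost per mg of calcium: black beans $0.0203, sunflower seeds $0.0231, bell pepper $0.0479.
Take 1 serving of black beans: +37.0 mg calcium for $0.75 (total $0.75, still need 63.0 mg).
Take 1 serving of sunflower seeds: +26.0 mg calcium for $0.60 (total $1.35, still need 37.0 mg).
Take 1.542 servings of bell pepper: +37.0 mg calcium for $1.77 (total $3.12, still need 0.0 mg).
Filling from the cheapest source first is optimal under one linear minimum: $3.12.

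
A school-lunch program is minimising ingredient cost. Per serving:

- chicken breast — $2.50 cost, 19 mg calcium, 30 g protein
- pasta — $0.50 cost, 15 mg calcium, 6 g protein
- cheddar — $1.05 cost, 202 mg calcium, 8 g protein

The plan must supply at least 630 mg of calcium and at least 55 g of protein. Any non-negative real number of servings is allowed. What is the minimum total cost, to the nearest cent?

chicken breast only: max(630/19, 55/30) = 33.16 servings → $82.89.
pasta only: max(630/15, 55/6) = 42 servings → $21.00.
cheddar only: max(630/202, 55/8) = 6.875 servings → $7.22.
chicken breast + pasta: the both-tight solution has a negative serving — not a feasible corner.
chicken breast + cheddar with both tight: 1.027 servings and 3.022 servings → $5.74.
pasta + cheddar with both tight: 5.559 servings and 2.706 servings → $5.62.
Cheapest feasible corner: $5.62.

$5.62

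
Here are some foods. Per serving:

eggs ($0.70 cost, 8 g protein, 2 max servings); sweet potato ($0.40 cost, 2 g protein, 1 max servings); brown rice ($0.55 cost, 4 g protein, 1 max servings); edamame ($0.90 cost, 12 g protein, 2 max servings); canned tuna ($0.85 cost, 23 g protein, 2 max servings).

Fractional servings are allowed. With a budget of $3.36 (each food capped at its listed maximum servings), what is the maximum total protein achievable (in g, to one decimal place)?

Protein per dollar: canned tuna 27.06, edamame 13.33, eggs 11.43, brown rice 7.273, sweet potato 5.
Take 2 servings of canned tuna: spends $1.70, +46.0 g protein (running total 46.0 g).
Take 1.844 servings of edamame: spends $1.66, +22.1 g protein (running total 68.1 g).
Greedy by best ratio exhausts the cost allowance optimally: 68.1 g.

68.1 g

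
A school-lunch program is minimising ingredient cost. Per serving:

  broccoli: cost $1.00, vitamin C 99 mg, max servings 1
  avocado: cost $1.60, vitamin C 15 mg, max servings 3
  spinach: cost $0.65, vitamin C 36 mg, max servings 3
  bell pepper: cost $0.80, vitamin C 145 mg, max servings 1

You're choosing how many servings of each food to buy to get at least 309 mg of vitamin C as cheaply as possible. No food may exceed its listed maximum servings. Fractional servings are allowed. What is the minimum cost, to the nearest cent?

Cost per mg of vitamin C: bell pepper $0.0055, broccoli $0.0101, spinach $0.0181, avocado $0.1067.
Take 1 serving of bell pepper: +145.0 mg vitamin C for $0.80 (total $0.80, still need 164.0 mg).
Take 1 serving of broccoli: +99.0 mg vitamin C for $1.00 (total $1.80, still need 65.0 mg).
Take 1.806 servings of spinach: +65.0 mg vitamin C for $1.17 (total $2.97, still need 0.0 mg).
Greedy by cheapest-per-mg is optimal for a single linear constraint, so the minimum cost is $2.97.

$2.97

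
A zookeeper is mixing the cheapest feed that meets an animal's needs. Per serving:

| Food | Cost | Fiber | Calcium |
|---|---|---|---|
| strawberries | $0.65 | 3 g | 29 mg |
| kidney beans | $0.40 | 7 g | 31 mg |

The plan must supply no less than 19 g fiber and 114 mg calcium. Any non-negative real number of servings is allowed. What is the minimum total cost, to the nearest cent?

$1.47

Compare the cost at each extreme point of the feasible region.
strawberries only: max(19/3, 114/29) = 6.333 servings → $4.12.
kidney beans only: max(19/7, 114/31) = 3.677 servings → $1.47.
strawberries + kidney beans with both tight: 1.9 servings and 1.9 servings → $2.00.
The minimum over all feasible corners is $1.47.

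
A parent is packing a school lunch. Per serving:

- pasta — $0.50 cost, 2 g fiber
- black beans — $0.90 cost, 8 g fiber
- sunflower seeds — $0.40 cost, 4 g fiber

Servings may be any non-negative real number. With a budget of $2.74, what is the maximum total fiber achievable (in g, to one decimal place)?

27.4 g

Fiber per dollar: sunflower seeds 10, black beans 8.889, pasta 4.
With no serving limits, spend the whole cost allowance on sunflower seeds: $2.74 / $0.40 × 4 g = 27.4 g.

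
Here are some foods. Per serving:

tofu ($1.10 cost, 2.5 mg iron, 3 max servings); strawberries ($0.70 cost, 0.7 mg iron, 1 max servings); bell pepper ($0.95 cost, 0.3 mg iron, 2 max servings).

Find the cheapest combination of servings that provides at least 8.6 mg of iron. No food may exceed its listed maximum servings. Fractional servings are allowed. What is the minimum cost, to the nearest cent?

$5.27

Cost per mg of iron: tofu $0.4400, strawberries $1.0000, bell pepper $3.1667.
Take 3 servings of tofu: +7.5 mg iron for $3.30 (total $3.30, still need 1.1 mg).
Take 1 serving of strawberries: +0.7 mg iron for $0.70 (total $4.00, still need 0.4 mg).
Take 1.333 servings of bell pepper: +0.4 mg iron for $1.27 (total $5.27, still need 0.0 mg).
Greedy by cheapest-per-mg is optimal for a single linear constraint, so the minimum cost is $5.27.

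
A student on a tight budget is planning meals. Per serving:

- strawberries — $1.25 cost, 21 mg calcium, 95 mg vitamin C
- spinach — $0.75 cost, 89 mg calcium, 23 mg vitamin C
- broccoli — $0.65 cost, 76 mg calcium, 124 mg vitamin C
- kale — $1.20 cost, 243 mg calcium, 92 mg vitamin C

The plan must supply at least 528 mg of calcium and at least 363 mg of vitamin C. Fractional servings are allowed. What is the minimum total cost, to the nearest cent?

$3.08

At the optimum either one food covers both requirements or two foods hit both targets exactly; no other combination can be cheaper.
strawberries only: max(528/21, 363/95) = 25.14 servings → $31.43.
spinach only: max(528/89, 363/23) = 15.78 servings → $11.84.
broccoli only: max(528/76, 363/124) = 6.947 servings → $4.52.
kale only: max(528/243, 363/92) = 3.946 servings → $4.73.
strawberries + spinach with both tight: 2.529 servings and 5.336 servings → $7.16.
strawberries + broccoli: intersection lies outside the first quadrant.
strawberries + kale with both tight: 1.874 servings and 2.011 servings → $4.76.
spinach + broccoli with both tight: 4.079 servings and 2.171 servings → $4.47.
spinach + kale with both targets exact would need a negative amount; discard.
broccoli + kale with both tight: 1.713 servings and 1.637 servings → $3.08.
Cheapest feasible corner: $3.08.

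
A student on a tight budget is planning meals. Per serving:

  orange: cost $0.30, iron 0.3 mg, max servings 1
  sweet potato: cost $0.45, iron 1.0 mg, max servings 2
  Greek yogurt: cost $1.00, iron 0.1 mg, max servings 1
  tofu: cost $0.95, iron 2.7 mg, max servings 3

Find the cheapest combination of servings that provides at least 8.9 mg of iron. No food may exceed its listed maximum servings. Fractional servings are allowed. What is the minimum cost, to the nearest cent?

Cost per mg of iron: tofu $0.3519, sweet potato $0.4500, orange $1.0000, Greek yogurt $10.0000.
Take 3 servings of tofu: +8.1 mg iron for $2.85 (total $2.85, still need 0.8 mg).
Take 0.8 servings of sweet potato: +0.8 mg iron for $0.36 (total $3.21, still need 0.0 mg).
Greedy by cheapest-per-mg is optimal for a single linear constraint, so the minimum cost is $3.21.

$3.21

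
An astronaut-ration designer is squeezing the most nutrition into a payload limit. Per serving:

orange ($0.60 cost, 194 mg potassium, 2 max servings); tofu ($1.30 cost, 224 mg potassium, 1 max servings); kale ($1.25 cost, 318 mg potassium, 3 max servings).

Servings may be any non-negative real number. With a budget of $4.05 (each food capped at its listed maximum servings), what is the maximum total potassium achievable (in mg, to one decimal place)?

Potassium per dollar: orange 323.3, kale 254.4, tofu 172.3.
Take 2 servings of orange: spends $1.20, +388.0 mg potassium (running total 388.0 mg).
Take 2.28 servings of kale: spends $2.85, +725.0 mg potassium (running total 1113.0 mg).
Greedy by best ratio exhausts the cost allowance optimally: 1113.0 mg.

1113.0 mg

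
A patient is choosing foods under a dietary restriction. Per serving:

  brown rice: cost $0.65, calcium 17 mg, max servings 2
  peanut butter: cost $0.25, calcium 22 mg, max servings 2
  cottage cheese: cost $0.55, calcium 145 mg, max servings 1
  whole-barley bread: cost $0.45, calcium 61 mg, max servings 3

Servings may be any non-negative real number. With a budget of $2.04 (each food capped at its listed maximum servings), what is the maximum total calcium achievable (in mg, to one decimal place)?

Calcium per dollar: cottage cheese 263.6, whole-barley bread 135.6, peanut butter 88, brown rice 26.15.
Take 1 serving of cottage cheese: spends $0.55, +145.0 mg calcium (running total 145.0 mg).
Take 3 servings of whole-barley bread: spends $1.35, +183.0 mg calcium (running total 328.0 mg).
Take 0.56 servings of peanut butter: spends $0.14, +12.3 mg calcium (running total 340.3 mg).
Greedy by best ratio exhausts the cost allowance optimally: 340.3 mg.

340.3 mg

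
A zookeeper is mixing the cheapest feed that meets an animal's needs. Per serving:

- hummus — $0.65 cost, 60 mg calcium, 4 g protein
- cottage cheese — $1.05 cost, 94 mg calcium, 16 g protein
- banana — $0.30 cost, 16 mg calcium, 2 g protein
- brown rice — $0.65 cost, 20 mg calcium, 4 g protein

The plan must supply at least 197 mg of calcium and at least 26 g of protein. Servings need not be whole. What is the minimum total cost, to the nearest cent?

$2.18

Check every corner: each single food scaled to meet both minima, and each pair solved so both constraints bind.
hummus only: max(197/60, 26/4) = 6.5 servings → $4.22.
cottage cheese only: max(197/94, 26/16) = 2.096 servings → $2.20.
banana only: max(197/16, 26/2) = 13 servings → $3.90.
brown rice only: max(197/20, 26/4) = 9.85 servings → $6.40.
hummus + cottage cheese with both tight: 1.212 servings and 1.322 servings → $2.18.
hummus + banana: the both-tight solution has a negative serving — not a feasible corner.
hummus + brown rice with both tight: 1.675 servings and 4.825 servings → $4.22.
cottage cheese + banana with both tight: 0.3235 servings and 10.41 servings → $3.46.
cottage cheese + brown rice with both targets exact would need a negative amount; discard.
banana + brown rice with both tight: 11.17 servings and 0.9167 servings → $3.95.
Cheapest feasible corner: $2.18.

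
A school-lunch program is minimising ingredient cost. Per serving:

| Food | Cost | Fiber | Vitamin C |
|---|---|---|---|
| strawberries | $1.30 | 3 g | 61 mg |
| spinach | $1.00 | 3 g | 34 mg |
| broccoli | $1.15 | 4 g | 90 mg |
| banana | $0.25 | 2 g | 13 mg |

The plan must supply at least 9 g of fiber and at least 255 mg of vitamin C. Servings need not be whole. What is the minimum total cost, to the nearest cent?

$3.26

Check every corner: each single food scaled to meet both minima, and each pair solved so both constraints bind.
strawberries only: max(9/3, 255/61) = 4.18 servings → $5.43.
spinach only: max(9/3, 255/34) = 7.5 servings → $7.50.
broccoli only: max(9/4, 255/90) = 2.833 servings → $3.26.
banana only: max(9/2, 255/13) = 19.62 servings → $4.90.
strawberries + spinach with both targets exact would need a negative amount; discard.
strawberries + broccoli with both targets exact would need a negative amount; discard.
strawberries + banana: the both-tight solution has a negative serving — not a feasible corner.
spinach + broccoli: intersection lies outside the first quadrant.
spinach + banana with both targets exact would need a negative amount; discard.
broccoli + banana: intersection lies outside the first quadrant.
The minimum over all feasible corners is $3.26.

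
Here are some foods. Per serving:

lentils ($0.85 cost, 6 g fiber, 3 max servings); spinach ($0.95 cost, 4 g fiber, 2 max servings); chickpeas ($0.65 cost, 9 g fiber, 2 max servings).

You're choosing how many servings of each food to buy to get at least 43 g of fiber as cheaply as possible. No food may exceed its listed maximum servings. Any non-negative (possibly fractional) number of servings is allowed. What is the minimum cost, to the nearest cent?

Cost per g of fiber: chickpeas $0.0722, lentils $0.1417, spinach $0.2375.
Take 2 servings of chickpeas: +18.0 g fiber for $1.30 (total $1.30, still need 25.0 g).
Take 3 servings of lentils: +18.0 g fiber for $2.55 (total $3.85, still need 7.0 g).
Take 1.75 servings of spinach: +7.0 g fiber for $1.66 (total $5.51, still need 0.0 g).
Greedy by cheapest-per-g is optimal for a single linear constraint, so the minimum cost is $5.51.

$5.51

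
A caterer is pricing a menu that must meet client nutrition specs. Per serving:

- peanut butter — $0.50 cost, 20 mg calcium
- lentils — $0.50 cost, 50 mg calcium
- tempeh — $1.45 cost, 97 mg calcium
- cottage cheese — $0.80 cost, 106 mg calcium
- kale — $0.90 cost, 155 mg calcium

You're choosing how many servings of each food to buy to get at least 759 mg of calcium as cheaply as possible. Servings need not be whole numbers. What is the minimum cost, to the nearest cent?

Cost per mg of calcium: kale $0.0058, cottage cheese $0.0075, lentils $0.0100, tempeh $0.0149, peanut butter $0.0250.
With no serving limits, use only kale: 759 mg / 155 mg = 4.897 servings × $0.90 = $4.41.

$4.41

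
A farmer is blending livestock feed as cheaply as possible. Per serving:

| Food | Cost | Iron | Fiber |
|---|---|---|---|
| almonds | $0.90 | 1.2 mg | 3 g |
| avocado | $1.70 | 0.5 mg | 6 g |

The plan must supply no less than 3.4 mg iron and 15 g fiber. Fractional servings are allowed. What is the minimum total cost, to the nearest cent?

$4.36

A basic optimal solution has at most two foods positive. Try each food alone and each pair with both targets met exactly.
almonds only: max(3.4/1.2, 15/3) = 5 servings → $4.50.
avocado only: max(3.4/0.5, 15/6) = 6.8 servings → $11.56.
almonds + avocado with both tight: 2.263 servings and 1.368 servings → $4.36.
Cheapest feasible corner: $4.36.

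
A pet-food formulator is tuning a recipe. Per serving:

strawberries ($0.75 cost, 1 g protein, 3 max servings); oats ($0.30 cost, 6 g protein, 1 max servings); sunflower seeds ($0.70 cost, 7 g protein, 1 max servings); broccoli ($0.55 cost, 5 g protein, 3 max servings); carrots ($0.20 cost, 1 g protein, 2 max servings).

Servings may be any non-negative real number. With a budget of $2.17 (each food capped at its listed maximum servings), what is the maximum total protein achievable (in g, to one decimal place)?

Protein per dollar: oats 20, sunflower seeds 10, broccoli 9.091, carrots 5, strawberries 1.333.
Take 1 serving of oats: spends $0.30, +6.0 g protein (running total 6.0 g).
Take 1 serving of sunflower seeds: spends $0.70, +7.0 g protein (running total 13.0 g).
Take 2.127 servings of broccoli: spends $1.17, +10.6 g protein (running total 23.6 g).
Greedy by best ratio exhausts the cost allowance optimally: 23.6 g.

23.6 g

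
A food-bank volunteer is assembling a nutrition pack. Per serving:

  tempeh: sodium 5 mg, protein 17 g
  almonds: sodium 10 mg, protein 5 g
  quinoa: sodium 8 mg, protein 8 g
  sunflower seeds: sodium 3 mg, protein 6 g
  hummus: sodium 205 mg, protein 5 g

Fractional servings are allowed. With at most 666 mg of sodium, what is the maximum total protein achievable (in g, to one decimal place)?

2264.4 g

Protein per mg sodium: tempeh 3.4, sunflower seeds 2, quinoa 1, almonds 0.5, hummus 0.02439.
With no serving limits, spend the whole sodium allowance on tempeh: 666 mg / 5 mg × 17 g = 2264.4 g.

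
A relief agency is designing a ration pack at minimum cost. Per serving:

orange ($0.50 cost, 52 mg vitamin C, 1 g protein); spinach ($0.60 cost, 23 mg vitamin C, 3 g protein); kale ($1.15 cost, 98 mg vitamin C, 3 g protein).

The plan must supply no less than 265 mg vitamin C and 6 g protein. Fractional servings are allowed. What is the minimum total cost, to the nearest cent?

orange only: max(265/52, 6/1) = 6 servings → $3.00.
spinach only: max(265/23, 6/3) = 11.52 servings → $6.91.
kale only: max(265/98, 6/3) = 2.704 servings → $3.11.
orange + spinach with both tight: 4.94 servings and 0.3534 servings → $2.68.
orange + kale with both tight: 3.569 servings and 0.8103 servings → $2.72.
spinach + kale: intersection lies outside the first quadrant.
The minimum over all feasible corners is $2.68.

$2.68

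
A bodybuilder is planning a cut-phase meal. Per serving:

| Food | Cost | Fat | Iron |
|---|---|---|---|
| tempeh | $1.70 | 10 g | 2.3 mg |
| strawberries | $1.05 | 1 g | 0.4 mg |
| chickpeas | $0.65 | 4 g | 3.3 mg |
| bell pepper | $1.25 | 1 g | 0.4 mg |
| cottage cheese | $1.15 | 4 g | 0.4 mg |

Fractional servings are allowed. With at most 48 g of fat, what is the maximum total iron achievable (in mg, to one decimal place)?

Iron per g fat: chickpeas 0.825, strawberries 0.4, bell pepper 0.4, tempeh 0.23, cottage cheese 0.1.
With no serving limits, spend the whole fat allowance on chickpeas: 48 g / 4 g × 3.3 mg = 39.6 mg.

39.6 mg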